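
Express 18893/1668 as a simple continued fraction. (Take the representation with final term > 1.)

[11; 3, 16, 1, 1, 16]

18893 = 11*1668 + 545
1668 = 3*545 + 33
545 = 16*33 + 17
33 = 1*17 + 16
17 = 1*16 + 1
16 = 16*1 + 0  (stop)
So 18893/1668 = [11; 3, 16, 1, 1, 16].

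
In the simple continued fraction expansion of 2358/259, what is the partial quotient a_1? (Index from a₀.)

2358 = 9·259 + 27   →  a_0 = 9
259 = 9·27 + 16   →  a_1 = 9

9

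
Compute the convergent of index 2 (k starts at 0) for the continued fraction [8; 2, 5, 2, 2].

93/11

Using pₖ = aₖpₖ₋₁ + pₖ₋₂, qₖ = aₖqₖ₋₁ + qₖ₋₂ (with p₋₁=1, p₋₂=0, q₋₁=0, q₋₂=1):
  k=0: a=8, p=8, q=1
  k=1: a=2, p=17, q=2
  k=2: a=5, p=93, q=11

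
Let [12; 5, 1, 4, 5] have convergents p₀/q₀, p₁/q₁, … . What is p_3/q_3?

353/29

Using pₖ = aₖpₖ₋₁ + pₖ₋₂, qₖ = aₖqₖ₋₁ + qₖ₋₂ (with p₋₁=1, p₋₂=0, q₋₁=0, q₋₂=1):
  k=0: a=12, p=12, q=1
  k=1: a=5, p=61, q=5
  k=2: a=1, p=73, q=6
  k=3: a=4, p=353, q=29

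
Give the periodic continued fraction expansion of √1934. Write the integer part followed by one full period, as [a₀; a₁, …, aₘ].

[43; 1, 42, 1, 86]

a₀ = ⌊√1934⌋ = 43.
With m₀=0, d₀=1 and mₖ₊₁ = dₖaₖ − mₖ, dₖ₊₁ = (n − mₖ₊₁²)/dₖ, aₖ₊₁ = ⌊(a₀+mₖ₊₁)/dₖ₊₁⌋:
  k=1: m=43, d=85, a=1
  k=2: m=42, d=2, a=42
  k=3: m=42, d=85, a=1
  k=4: m=43, d=1, a=86
d=1 and a=2a₀=86 at k=4, so the next step gives (m, d) = (43, 85) again — its k=1 value — and the period has length 4.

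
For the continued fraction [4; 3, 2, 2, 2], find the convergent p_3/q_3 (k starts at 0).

73/17

Using pₖ = aₖpₖ₋₁ + pₖ₋₂, qₖ = aₖqₖ₋₁ + qₖ₋₂ (with p₋₁=1, p₋₂=0, q₋₁=0, q₋₂=1):
  k=0: a=4, p=4, q=1
  k=1: a=3, p=13, q=3
  k=2: a=2, p=30, q=7
  k=3: a=2, p=73, q=17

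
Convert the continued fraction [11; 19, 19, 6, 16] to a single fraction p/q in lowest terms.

Fold from the inside: start with 16/1.
  6 + 1/16 = 97/16
  19 + 16/97 = 1859/97
  19 + 97/1859 = 35418/1859
  11 + 1859/35418 = 391457/35418

391457/35418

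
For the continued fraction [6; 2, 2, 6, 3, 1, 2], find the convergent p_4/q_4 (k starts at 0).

Using pₖ = aₖpₖ₋₁ + pₖ₋₂, qₖ = aₖqₖ₋₁ + qₖ₋₂ (with p₋₁=1, p₋₂=0, q₋₁=0, q₋₂=1):
  k=0: a=6, p=6, q=1
  k=1: a=2, p=13, q=2
  k=2: a=2, p=32, q=5
  k=3: a=6, p=205, q=32
  k=4: a=3, p=647, q=101

647/101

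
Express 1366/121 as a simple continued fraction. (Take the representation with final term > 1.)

[11; 3, 2, 5, 3]

1366 = 11×121 + 35
121 = 3×35 + 16
35 = 2×16 + 3
16 = 5×3 + 1
3 = 3×1 + 0  (stop)
So 1366/121 = [11; 3, 2, 5, 3].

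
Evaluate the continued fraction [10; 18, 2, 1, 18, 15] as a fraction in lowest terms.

155443/15460

Using pₖ = aₖpₖ₋₁ + pₖ₋₂ and qₖ = aₖqₖ₋₁ + qₖ₋₂:
  k=0: a=10, p=10, q=1
  k=1: a=18, p=181, q=18
  k=2: a=2, p=372, q=37
  k=3: a=1, p=553, q=55
  k=4: a=18, p=10326, q=1027
  k=5: a=15, p=155443, q=15460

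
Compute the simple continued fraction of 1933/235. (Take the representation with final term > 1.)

1933 = 8·235 + 53
235 = 4·53 + 23
53 = 2·23 + 7
23 = 3·7 + 2
7 = 3·2 + 1
2 = 2·1 + 0  (stop)
So 1933/235 = [8; 4, 2, 3, 3, 2].

[8; 4, 2, 3, 3, 2]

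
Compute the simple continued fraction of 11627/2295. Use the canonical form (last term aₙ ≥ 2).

11627 = 5·2295 + 152
2295 = 15·152 + 15
152 = 10·15 + 2
15 = 7·2 + 1
2 = 2·1 + 0  (stop)
So 11627/2295 = [5; 15, 10, 7, 2].

[5; 15, 10, 7, 2]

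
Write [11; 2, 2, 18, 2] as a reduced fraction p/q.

2155/189

Using pₖ = aₖpₖ₋₁ + pₖ₋₂ and qₖ = aₖqₖ₋₁ + qₖ₋₂:
  k=0: a=11, p=11, q=1
  k=1: a=2, p=23, q=2
  k=2: a=2, p=57, q=5
  k=3: a=18, p=1049, q=92
  k=4: a=2, p=2155, q=189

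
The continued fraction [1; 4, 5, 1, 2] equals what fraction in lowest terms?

88/71

Fold from the inside: start with 2/1.
  1 + 1/2 = 3/2
  5 + 2/3 = 17/3
  4 + 3/17 = 71/17
  1 + 17/71 = 88/71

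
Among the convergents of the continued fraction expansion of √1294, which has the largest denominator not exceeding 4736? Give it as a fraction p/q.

93204/2591

√1294 = [35; 1, 34, 1, 70, …] (period length 4).
Convergents:
  p_0/q_0 = 35/1
  p_1/q_1 = 36/1
  p_2/q_2 = 1259/35
  p_3/q_3 = 1295/36
  p_4/q_4 = 91909/2555
  p_5/q_5 = 93204/2591
  p_6/q_6 = 3260845/90649
q_5 = 2591 ≤ 4736 < 90649 = q_6, so the answer is 93204/2591.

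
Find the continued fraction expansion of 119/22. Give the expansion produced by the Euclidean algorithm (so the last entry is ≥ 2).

119 = 5×22 + 9
22 = 2×9 + 4
9 = 2×4 + 1
4 = 4×1 + 0  (stop)
So 119/22 = [5; 2, 2, 4].

[5; 2, 2, 4]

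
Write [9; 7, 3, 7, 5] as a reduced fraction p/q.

7556/827

Using pₖ = aₖpₖ₋₁ + pₖ₋₂ and qₖ = aₖqₖ₋₁ + qₖ₋₂:
  k=0: a=9, p=9, q=1
  k=1: a=7, p=64, q=7
  k=2: a=3, p=201, q=22
  k=3: a=7, p=1471, q=161
  k=4: a=5, p=7556, q=827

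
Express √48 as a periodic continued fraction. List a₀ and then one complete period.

[6; 1, 12]

a₀ = ⌊√48⌋ = 6.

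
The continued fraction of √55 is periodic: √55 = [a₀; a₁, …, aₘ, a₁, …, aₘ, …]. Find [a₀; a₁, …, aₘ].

[7; 2, 2, 2, 14]

a₀ = ⌊√55⌋ = 7.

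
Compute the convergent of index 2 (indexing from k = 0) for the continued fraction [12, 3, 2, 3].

86/7

Using pₖ = aₖpₖ₋₁ + pₖ₋₂, qₖ = aₖqₖ₋₁ + qₖ₋₂ (with p₋₁=1, p₋₂=0, q₋₁=0, q₋₂=1):
  k=0: a=12, p=12, q=1
  k=1: a=3, p=37, q=3
  k=2: a=2, p=86, q=7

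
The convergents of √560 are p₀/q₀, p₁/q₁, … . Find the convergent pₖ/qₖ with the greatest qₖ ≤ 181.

√560 = [23; 1, 1, 1, 46, …] (period length 4).
Convergents:
  p_0/q_0 = 23/1
  p_1/q_1 = 24/1
  p_2/q_2 = 47/2
  p_3/q_3 = 71/3
  p_4/q_4 = 3313/140
  p_5/q_5 = 3384/143
  p_6/q_6 = 6697/283
q_5 = 143 ≤ 181 < 283 = q_6, so the answer is 3384/143.

3384/143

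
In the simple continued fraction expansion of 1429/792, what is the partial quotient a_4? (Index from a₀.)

8

1429 = 1·792 + 637   →  a_0 = 1
792 = 1·637 + 155   →  a_1 = 1
637 = 4·155 + 17   →  a_2 = 4
155 = 9·17 + 2   →  a_3 = 9
17 = 8·2 + 1   →  a_4 = 8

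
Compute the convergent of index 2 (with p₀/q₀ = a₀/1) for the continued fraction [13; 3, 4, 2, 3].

173/13

Using pₖ = aₖpₖ₋₁ + pₖ₋₂, qₖ = aₖqₖ₋₁ + qₖ₋₂ (with p₋₁=1, p₋₂=0, q₋₁=0, q₋₂=1):
  k=0: a=13, p=13, q=1
  k=1: a=3, p=40, q=3
  k=2: a=4, p=173, q=13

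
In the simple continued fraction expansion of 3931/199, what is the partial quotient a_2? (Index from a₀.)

3

3931 = 19·199 + 150   →  a_0 = 19
199 = 1·150 + 49   →  a_1 = 1
150 = 3·49 + 3   →  a_2 = 3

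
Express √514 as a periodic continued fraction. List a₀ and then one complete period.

[22; 1, 2, 22, 2, 1, 44]

a₀ = ⌊√514⌋ = 22.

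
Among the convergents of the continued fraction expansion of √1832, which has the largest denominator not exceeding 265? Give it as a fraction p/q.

√1832 = [42; 1, 4, 21, 4, 1, 84, …] (period length 6).
Convergents:
  p_0/q_0 = 42/1
  p_1/q_1 = 43/1
  p_2/q_2 = 214/5
  p_3/q_3 = 4537/106
  p_4/q_4 = 18362/429
q_3 = 106 ≤ 265 < 429 = q_4, so the answer is 4537/106.

4537/106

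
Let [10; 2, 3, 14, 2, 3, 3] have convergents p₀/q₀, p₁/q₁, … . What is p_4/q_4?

Using pₖ = aₖpₖ₋₁ + pₖ₋₂, qₖ = aₖqₖ₋₁ + qₖ₋₂ (with p₋₁=1, p₋₂=0, q₋₁=0, q₋₂=1):
  k=0: a=10, p=10, q=1
  k=1: a=2, p=21, q=2
  k=2: a=3, p=73, q=7
  k=3: a=14, p=1043, q=100
  k=4: a=2, p=2159, q=207

2159/207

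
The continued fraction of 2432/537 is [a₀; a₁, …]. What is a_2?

1

2432 = 4·537 + 284   →  a_0 = 4
537 = 1·284 + 253   →  a_1 = 1
284 = 1·253 + 31   →  a_2 = 1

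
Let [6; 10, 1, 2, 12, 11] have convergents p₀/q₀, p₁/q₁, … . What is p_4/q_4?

2407/395

Using pₖ = aₖpₖ₋₁ + pₖ₋₂, qₖ = aₖqₖ₋₁ + qₖ₋₂ (with p₋₁=1, p₋₂=0, q₋₁=0, q₋₂=1):
  k=0: a=6, p=6, q=1
  k=1: a=10, p=61, q=10
  k=2: a=1, p=67, q=11
  k=3: a=2, p=195, q=32
  k=4: a=12, p=2407, q=395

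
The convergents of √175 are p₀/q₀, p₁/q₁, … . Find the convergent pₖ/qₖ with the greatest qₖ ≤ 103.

463/35

√175 = [13; 4, 2, 1, 2, 4, 26, …] (period length 6).
Convergents:
  p_0/q_0 = 13/1
  p_1/q_1 = 53/4
  p_2/q_2 = 119/9
  p_3/q_3 = 172/13
  p_4/q_4 = 463/35
  p_5/q_5 = 2024/153
q_4 = 35 ≤ 103 < 153 = q_5, so the answer is 463/35.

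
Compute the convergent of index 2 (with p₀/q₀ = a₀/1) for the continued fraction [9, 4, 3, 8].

Using pₖ = aₖpₖ₋₁ + pₖ₋₂, qₖ = aₖqₖ₋₁ + qₖ₋₂ (with p₋₁=1, p₋₂=0, q₋₁=0, q₋₂=1):
  k=0: a=9, p=9, q=1
  k=1: a=4, p=37, q=4
  k=2: a=3, p=120, q=13

120/13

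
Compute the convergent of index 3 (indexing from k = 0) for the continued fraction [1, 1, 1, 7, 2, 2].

Using pₖ = aₖpₖ₋₁ + pₖ₋₂, qₖ = aₖqₖ₋₁ + qₖ₋₂ (with p₋₁=1, p₋₂=0, q₋₁=0, q₋₂=1):
  k=0: a=1, p=1, q=1
  k=1: a=1, p=2, q=1
  k=2: a=1, p=3, q=2
  k=3: a=7, p=23, q=15

23/15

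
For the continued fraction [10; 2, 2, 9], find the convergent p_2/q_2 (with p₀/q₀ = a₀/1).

Using pₖ = aₖpₖ₋₁ + pₖ₋₂, qₖ = aₖqₖ₋₁ + qₖ₋₂ (with p₋₁=1, p₋₂=0, q₋₁=0, q₋₂=1):
  k=0: a=10, p=10, q=1
  k=1: a=2, p=21, q=2
  k=2: a=2, p=52, q=5

52/5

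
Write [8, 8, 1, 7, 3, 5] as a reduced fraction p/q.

9581/1181

Fold from the inside: start with 5/1.
  3 + 1/5 = 16/5
  7 + 5/16 = 117/16
  1 + 16/117 = 133/117
  8 + 117/133 = 1181/133
  8 + 133/1181 = 9581/1181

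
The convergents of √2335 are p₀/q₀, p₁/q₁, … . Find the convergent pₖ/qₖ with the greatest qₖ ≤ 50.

√2335 = [48; 3, 9, 3, 96, …] (period length 4).
Convergents:
  p_0/q_0 = 48/1
  p_1/q_1 = 145/3
  p_2/q_2 = 1353/28
  p_3/q_3 = 4204/87
q_2 = 28 ≤ 50 < 87 = q_3, so the answer is 1353/28.

1353/28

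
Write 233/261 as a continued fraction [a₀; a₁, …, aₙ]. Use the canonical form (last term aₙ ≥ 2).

[0; 1, 8, 3, 9]

233 = 0·261 + 233
261 = 1·233 + 28
233 = 8·28 + 9
28 = 3·9 + 1
9 = 9·1 + 0  (stop)
So 233/261 = [0; 1, 8, 3, 9].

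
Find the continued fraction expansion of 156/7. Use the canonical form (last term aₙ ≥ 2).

[22; 3, 2]

156 = 22*7 + 2
7 = 3*2 + 1
2 = 2*1 + 0  (stop)
So 156/7 = [22; 3, 2].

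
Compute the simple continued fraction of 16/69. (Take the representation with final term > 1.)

[0; 4, 3, 5]

16 = 0*69 + 16
69 = 4*16 + 5
16 = 3*5 + 1
5 = 5*1 + 0  (stop)
So 16/69 = [0; 4, 3, 5].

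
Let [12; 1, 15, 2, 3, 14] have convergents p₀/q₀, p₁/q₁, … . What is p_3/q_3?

427/33

Using pₖ = aₖpₖ₋₁ + pₖ₋₂, qₖ = aₖqₖ₋₁ + qₖ₋₂ (with p₋₁=1, p₋₂=0, q₋₁=0, q₋₂=1):
  k=0: a=12, p=12, q=1
  k=1: a=1, p=13, q=1
  k=2: a=15, p=207, q=16
  k=3: a=2, p=427, q=33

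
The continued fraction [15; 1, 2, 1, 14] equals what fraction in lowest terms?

Fold from the inside: start with 14/1.
  1 + 1/14 = 15/14
  2 + 14/15 = 44/15
  1 + 15/44 = 59/44
  15 + 44/59 = 929/59

929/59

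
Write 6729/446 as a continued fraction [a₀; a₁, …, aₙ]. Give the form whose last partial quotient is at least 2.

[15; 11, 2, 3, 2, 2]

6729 = 15×446 + 39
446 = 11×39 + 17
39 = 2×17 + 5
17 = 3×5 + 2
5 = 2×2 + 1
2 = 2×1 + 0  (stop)
So 6729/446 = [15; 11, 2, 3, 2, 2].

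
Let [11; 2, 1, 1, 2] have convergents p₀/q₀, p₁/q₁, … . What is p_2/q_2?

34/3

Using pₖ = aₖpₖ₋₁ + pₖ₋₂, qₖ = aₖqₖ₋₁ + qₖ₋₂ (with p₋₁=1, p₋₂=0, q₋₁=0, q₋₂=1):
  k=0: a=11, p=11, q=1
  k=1: a=2, p=23, q=2
  k=2: a=1, p=34, q=3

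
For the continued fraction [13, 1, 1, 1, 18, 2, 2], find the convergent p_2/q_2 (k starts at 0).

27/2

Using pₖ = aₖpₖ₋₁ + pₖ₋₂, qₖ = aₖqₖ₋₁ + qₖ₋₂ (with p₋₁=1, p₋₂=0, q₋₁=0, q₋₂=1):
  k=0: a=13, p=13, q=1
  k=1: a=1, p=14, q=1
  k=2: a=1, p=27, q=2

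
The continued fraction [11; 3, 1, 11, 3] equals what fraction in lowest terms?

1632/145

Using pₖ = aₖpₖ₋₁ + pₖ₋₂ and qₖ = aₖqₖ₋₁ + qₖ₋₂:
  k=0: a=11, p=11, q=1
  k=1: a=3, p=34, q=3
  k=2: a=1, p=45, q=4
  k=3: a=11, p=529, q=47
  k=4: a=3, p=1632, q=145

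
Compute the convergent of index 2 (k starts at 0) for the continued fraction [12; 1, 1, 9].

Using pₖ = aₖpₖ₋₁ + pₖ₋₂, qₖ = aₖqₖ₋₁ + qₖ₋₂ (with p₋₁=1, p₋₂=0, q₋₁=0, q₋₂=1):
  k=0: a=12, p=12, q=1
  k=1: a=1, p=13, q=1
  k=2: a=1, p=25, q=2

25/2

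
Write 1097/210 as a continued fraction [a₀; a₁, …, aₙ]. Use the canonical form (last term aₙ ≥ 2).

[5; 4, 2, 7, 3]

1097 = 5*210 + 47
210 = 4*47 + 22
47 = 2*22 + 3
22 = 7*3 + 1
3 = 3*1 + 0  (stop)
So 1097/210 = [5; 4, 2, 7, 3].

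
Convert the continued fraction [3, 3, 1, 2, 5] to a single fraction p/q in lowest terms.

Using pₖ = aₖpₖ₋₁ + pₖ₋₂ and qₖ = aₖqₖ₋₁ + qₖ₋₂:
  k=0: a=3, p=3, q=1
  k=1: a=3, p=10, q=3
  k=2: a=1, p=13, q=4
  k=3: a=2, p=36, q=11
  k=4: a=5, p=193, q=59

193/59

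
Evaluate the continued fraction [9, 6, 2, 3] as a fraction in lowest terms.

Using pₖ = aₖpₖ₋₁ + pₖ₋₂ and qₖ = aₖqₖ₋₁ + qₖ₋₂:
  k=0: a=9, p=9, q=1
  k=1: a=6, p=55, q=6
  k=2: a=2, p=119, q=13
  k=3: a=3, p=412, q=45

412/45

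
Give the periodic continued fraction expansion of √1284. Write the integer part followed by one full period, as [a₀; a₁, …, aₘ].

[35; 1, 4, 1, 70]

a₀ = ⌊√1284⌋ = 35.
With m₀=0, d₀=1 and mₖ₊₁ = dₖaₖ − mₖ, dₖ₊₁ = (n − mₖ₊₁²)/dₖ, aₖ₊₁ = ⌊(a₀+mₖ₊₁)/dₖ₊₁⌋:
  k=1: m=35, d=59, a=1
  k=2: m=24, d=12, a=4
  k=3: m=24, d=59, a=1
  k=4: m=35, d=1, a=70
d=1 and a=2a₀=70 at k=4, so the next step gives (m, d) = (35, 59) again — its k=1 value — and the period has length 4.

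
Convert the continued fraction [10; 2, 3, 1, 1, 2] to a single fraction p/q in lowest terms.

Using pₖ = aₖpₖ₋₁ + pₖ₋₂ and qₖ = aₖqₖ₋₁ + qₖ₋₂:
  k=0: a=10, p=10, q=1
  k=1: a=2, p=21, q=2
  k=2: a=3, p=73, q=7
  k=3: a=1, p=94, q=9
  k=4: a=1, p=167, q=16
  k=5: a=2, p=428, q=41

428/41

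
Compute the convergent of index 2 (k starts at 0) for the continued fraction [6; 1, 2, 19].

20/3

Using pₖ = aₖpₖ₋₁ + pₖ₋₂, qₖ = aₖqₖ₋₁ + qₖ₋₂ (with p₋₁=1, p₋₂=0, q₋₁=0, q₋₂=1):
  k=0: a=6, p=6, q=1
  k=1: a=1, p=7, q=1
  k=2: a=2, p=20, q=3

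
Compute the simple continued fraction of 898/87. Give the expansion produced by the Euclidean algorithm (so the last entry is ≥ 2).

898 = 10×87 + 28
87 = 3×28 + 3
28 = 9×3 + 1
3 = 3×1 + 0  (stop)
So 898/87 = [10; 3, 9, 3].

[10; 3, 9, 3]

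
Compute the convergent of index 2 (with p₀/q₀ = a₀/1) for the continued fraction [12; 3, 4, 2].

Using pₖ = aₖpₖ₋₁ + pₖ₋₂, qₖ = aₖqₖ₋₁ + qₖ₋₂ (with p₋₁=1, p₋₂=0, q₋₁=0, q₋₂=1):
  k=0: a=12, p=12, q=1
  k=1: a=3, p=37, q=3
  k=2: a=4, p=160, q=13

160/13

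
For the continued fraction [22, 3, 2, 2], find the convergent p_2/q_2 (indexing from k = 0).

Using pₖ = aₖpₖ₋₁ + pₖ₋₂, qₖ = aₖqₖ₋₁ + qₖ₋₂ (with p₋₁=1, p₋₂=0, q₋₁=0, q₋₂=1):
  k=0: a=22, p=22, q=1
  k=1: a=3, p=67, q=3
  k=2: a=2, p=156, q=7

156/7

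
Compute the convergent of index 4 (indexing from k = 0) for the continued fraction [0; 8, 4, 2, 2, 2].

22/181

Using pₖ = aₖpₖ₋₁ + pₖ₋₂, qₖ = aₖqₖ₋₁ + qₖ₋₂ (with p₋₁=1, p₋₂=0, q₋₁=0, q₋₂=1):
  k=0: a=0, p=0, q=1
  k=1: a=8, p=1, q=8
  k=2: a=4, p=4, q=33
  k=3: a=2, p=9, q=74
  k=4: a=2, p=22, q=181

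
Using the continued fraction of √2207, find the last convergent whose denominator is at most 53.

2208/47

√2207 = [46; 1, 45, 1, 92, …] (period length 4).
Convergents:
  p_0/q_0 = 46/1
  p_1/q_1 = 47/1
  p_2/q_2 = 2161/46
  p_3/q_3 = 2208/47
  p_4/q_4 = 205297/4370
q_3 = 47 ≤ 53 < 4370 = q_4, so the answer is 2208/47.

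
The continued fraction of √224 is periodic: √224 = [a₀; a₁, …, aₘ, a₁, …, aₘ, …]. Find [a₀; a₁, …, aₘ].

[14; 1, 28]

a₀ = ⌊√224⌋ = 14.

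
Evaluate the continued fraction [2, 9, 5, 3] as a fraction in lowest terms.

Using pₖ = aₖpₖ₋₁ + pₖ₋₂ and qₖ = aₖqₖ₋₁ + qₖ₋₂:
  k=0: a=2, p=2, q=1
  k=1: a=9, p=19, q=9
  k=2: a=5, p=97, q=46
  k=3: a=3, p=310, q=147

310/147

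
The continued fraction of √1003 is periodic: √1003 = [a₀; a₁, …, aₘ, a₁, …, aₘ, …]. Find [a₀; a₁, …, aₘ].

[31; 1, 2, 31, 2, 1, 62]

a₀ = ⌊√1003⌋ = 31.
With m₀=0, d₀=1 and mₖ₊₁ = dₖaₖ − mₖ, dₖ₊₁ = (n − mₖ₊₁²)/dₖ, aₖ₊₁ = ⌊(a₀+mₖ₊₁)/dₖ₊₁⌋:
  k=1: m=31, d=42, a=1
  k=2: m=11, d=21, a=2
  k=3: m=31, d=2, a=31
  k=4: m=31, d=21, a=2
  k=5: m=11, d=42, a=1
  k=6: m=31, d=1, a=62
d=1 and a=2a₀=62 at k=6, so the next step gives (m, d) = (31, 42) again — its k=1 value — and the period has length 6.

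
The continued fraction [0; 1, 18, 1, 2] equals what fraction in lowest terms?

Fold from the inside: start with 2/1.
  1 + 1/2 = 3/2
  18 + 2/3 = 56/3
  1 + 3/56 = 59/56
  0 + 56/59 = 56/59

56/59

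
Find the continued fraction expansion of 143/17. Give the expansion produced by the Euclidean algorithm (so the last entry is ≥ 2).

143 = 8×17 + 7
17 = 2×7 + 3
7 = 2×3 + 1
3 = 3×1 + 0  (stop)
So 143/17 = [8; 2, 2, 3].

[8; 2, 2, 3]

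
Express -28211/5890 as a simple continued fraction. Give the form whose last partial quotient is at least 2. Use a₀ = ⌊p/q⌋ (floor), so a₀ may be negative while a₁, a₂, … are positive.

-28211 = -5·5890 + 1239
5890 = 4·1239 + 934
1239 = 1·934 + 305
934 = 3·305 + 19
305 = 16·19 + 1
19 = 19·1 + 0  (stop)
So -28211/5890 = [-5; 4, 1, 3, 16, 19].

[-5; 4, 1, 3, 16, 19]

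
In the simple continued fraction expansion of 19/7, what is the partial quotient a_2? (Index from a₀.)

2

19 = 2·7 + 5   →  a_0 = 2
7 = 1·5 + 2   →  a_1 = 1
5 = 2·2 + 1   →  a_2 = 2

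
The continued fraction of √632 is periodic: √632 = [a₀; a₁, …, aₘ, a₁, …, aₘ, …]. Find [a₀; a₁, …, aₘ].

a₀ = ⌊√632⌋ = 25.

[25; 7, 6, 7, 50]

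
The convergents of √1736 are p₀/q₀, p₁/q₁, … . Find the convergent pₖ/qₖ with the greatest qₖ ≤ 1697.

√1736 = [41; 1, 1, 1, 82, …] (period length 4).
Convergents:
  p_0/q_0 = 41/1
  p_1/q_1 = 42/1
  p_2/q_2 = 83/2
  p_3/q_3 = 125/3
  p_4/q_4 = 10333/248
  p_5/q_5 = 10458/251
  p_6/q_6 = 20791/499
  p_7/q_7 = 31249/750
  p_8/q_8 = 2583209/61999
q_7 = 750 ≤ 1697 < 61999 = q_8, so the answer is 31249/750.

31249/750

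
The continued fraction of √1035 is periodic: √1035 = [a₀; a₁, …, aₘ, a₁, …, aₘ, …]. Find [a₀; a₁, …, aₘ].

[32; 5, 1, 5, 64]

a₀ = ⌊√1035⌋ = 32.
With m₀=0, d₀=1 and mₖ₊₁ = dₖaₖ − mₖ, dₖ₊₁ = (n − mₖ₊₁²)/dₖ, aₖ₊₁ = ⌊(a₀+mₖ₊₁)/dₖ₊₁⌋:
  k=1: m=32, d=11, a=5
  k=2: m=23, d=46, a=1
  k=3: m=23, d=11, a=5
  k=4: m=32, d=1, a=64
d=1 and a=2a₀=64 at k=4, so the next step gives (m, d) = (32, 11) again — its k=1 value — and the period has length 4.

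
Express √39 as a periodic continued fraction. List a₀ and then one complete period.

a₀ = ⌊√39⌋ = 6.
With m₀=0, d₀=1 and mₖ₊₁ = dₖaₖ − mₖ, dₖ₊₁ = (n − mₖ₊₁²)/dₖ, aₖ₊₁ = ⌊(a₀+mₖ₊₁)/dₖ₊₁⌋:
  k=1: m=6, d=3, a=4
  k=2: m=6, d=1, a=12
d=1 and a=2a₀=12 at k=2, so the next step gives (m, d) = (6, 3) again — its k=1 value — and the period has length 2.

[6; 4, 12]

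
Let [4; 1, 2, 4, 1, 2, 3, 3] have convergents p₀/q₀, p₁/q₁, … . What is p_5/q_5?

Using pₖ = aₖpₖ₋₁ + pₖ₋₂, qₖ = aₖqₖ₋₁ + qₖ₋₂ (with p₋₁=1, p₋₂=0, q₋₁=0, q₋₂=1):
  k=0: a=4, p=4, q=1
  k=1: a=1, p=5, q=1
  k=2: a=2, p=14, q=3
  k=3: a=4, p=61, q=13
  k=4: a=1, p=75, q=16
  k=5: a=2, p=211, q=45

211/45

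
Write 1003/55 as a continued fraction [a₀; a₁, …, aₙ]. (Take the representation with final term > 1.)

[18; 4, 4, 3]

1003 = 18*55 + 13
55 = 4*13 + 3
13 = 4*3 + 1
3 = 3*1 + 0  (stop)
So 1003/55 = [18; 4, 4, 3].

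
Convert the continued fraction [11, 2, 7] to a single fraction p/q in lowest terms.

172/15

Using pₖ = aₖpₖ₋₁ + pₖ₋₂ and qₖ = aₖqₖ₋₁ + qₖ₋₂:
  k=0: a=11, p=11, q=1
  k=1: a=2, p=23, q=2
  k=2: a=7, p=172, q=15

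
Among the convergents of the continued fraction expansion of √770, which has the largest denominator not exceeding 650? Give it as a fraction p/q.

6188/223

√770 = [27; 1, 2, 1, 54, …] (period length 4).
Convergents:
  p_0/q_0 = 27/1
  p_1/q_1 = 28/1
  p_2/q_2 = 83/3
  p_3/q_3 = 111/4
  p_4/q_4 = 6077/219
  p_5/q_5 = 6188/223
  p_6/q_6 = 18453/665
q_5 = 223 ≤ 650 < 665 = q_6, so the answer is 6188/223.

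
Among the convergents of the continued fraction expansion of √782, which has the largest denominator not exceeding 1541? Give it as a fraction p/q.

√782 = [27; 1, 26, 1, 54, …] (period length 4).
Convergents:
  p_0/q_0 = 27/1
  p_1/q_1 = 28/1
  p_2/q_2 = 755/27
  p_3/q_3 = 783/28
  p_4/q_4 = 43037/1539
  p_5/q_5 = 43820/1567
q_4 = 1539 ≤ 1541 < 1567 = q_5, so the answer is 43037/1539.

43037/1539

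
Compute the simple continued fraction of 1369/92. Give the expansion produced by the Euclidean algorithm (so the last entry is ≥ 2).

[14; 1, 7, 2, 1, 3]

1369 = 14×92 + 81
92 = 1×81 + 11
81 = 7×11 + 4
11 = 2×4 + 3
4 = 1×3 + 1
3 = 3×1 + 0  (stop)
So 1369/92 = [14; 1, 7, 2, 1, 3].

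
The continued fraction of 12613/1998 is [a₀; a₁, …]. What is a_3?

12

12613 = 6·1998 + 625   →  a_0 = 6
1998 = 3·625 + 123   →  a_1 = 3
625 = 5·123 + 10   →  a_2 = 5
123 = 12·10 + 3   →  a_3 = 12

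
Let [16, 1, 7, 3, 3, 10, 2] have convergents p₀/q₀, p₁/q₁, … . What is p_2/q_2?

135/8

Using pₖ = aₖpₖ₋₁ + pₖ₋₂, qₖ = aₖqₖ₋₁ + qₖ₋₂ (with p₋₁=1, p₋₂=0, q₋₁=0, q₋₂=1):
  k=0: a=16, p=16, q=1
  k=1: a=1, p=17, q=1
  k=2: a=7, p=135, q=8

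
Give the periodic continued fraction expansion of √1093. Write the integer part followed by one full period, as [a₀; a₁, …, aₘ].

a₀ = ⌊√1093⌋ = 33.

[33; 16, 1, 1, 16, 66]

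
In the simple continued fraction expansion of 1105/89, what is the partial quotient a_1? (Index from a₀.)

2

1105 = 12·89 + 37   →  a_0 = 12
89 = 2·37 + 15   →  a_1 = 2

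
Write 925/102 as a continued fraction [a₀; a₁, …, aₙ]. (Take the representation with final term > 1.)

925 = 9*102 + 7
102 = 14*7 + 4
7 = 1*4 + 3
4 = 1*3 + 1
3 = 3*1 + 0  (stop)
So 925/102 = [9; 14, 1, 1, 3].

[9; 14, 1, 1, 3]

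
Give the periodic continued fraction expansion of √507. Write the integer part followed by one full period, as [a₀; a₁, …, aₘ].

[22; 1, 1, 14, 1, 1, 44]

a₀ = ⌊√507⌋ = 22.
With m₀=0, d₀=1 and mₖ₊₁ = dₖaₖ − mₖ, dₖ₊₁ = (n − mₖ₊₁²)/dₖ, aₖ₊₁ = ⌊(a₀+mₖ₊₁)/dₖ₊₁⌋:
  k=1: m=22, d=23, a=1
  k=2: m=1, d=22, a=1
  k=3: m=21, d=3, a=14
  k=4: m=21, d=22, a=1
  k=5: m=1, d=23, a=1
  k=6: m=22, d=1, a=44
d=1 and a=2a₀=44 at k=6, so the next step gives (m, d) = (22, 23) again — its k=1 value — and the period has length 6.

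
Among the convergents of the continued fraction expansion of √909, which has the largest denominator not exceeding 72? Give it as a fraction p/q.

√909 = [30; 6, 1, 2, 6, 2, 1, 6, 60, …] (period length 8).
Convergents:
  p_0/q_0 = 30/1
  p_1/q_1 = 181/6
  p_2/q_2 = 211/7
  p_3/q_3 = 603/20
  p_4/q_4 = 3829/127
q_3 = 20 ≤ 72 < 127 = q_4, so the answer is 603/20.

603/20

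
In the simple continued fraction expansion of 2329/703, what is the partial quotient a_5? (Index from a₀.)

1

2329 = 3·703 + 220   →  a_0 = 3
703 = 3·220 + 43   →  a_1 = 3
220 = 5·43 + 5   →  a_2 = 5
43 = 8·5 + 3   →  a_3 = 8
5 = 1·3 + 2   →  a_4 = 1
3 = 1·2 + 1   →  a_5 = 1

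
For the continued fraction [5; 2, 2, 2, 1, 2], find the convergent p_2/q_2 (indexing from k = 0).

27/5

Using pₖ = aₖpₖ₋₁ + pₖ₋₂, qₖ = aₖqₖ₋₁ + qₖ₋₂ (with p₋₁=1, p₋₂=0, q₋₁=0, q₋₂=1):
  k=0: a=5, p=5, q=1
  k=1: a=2, p=11, q=2
  k=2: a=2, p=27, q=5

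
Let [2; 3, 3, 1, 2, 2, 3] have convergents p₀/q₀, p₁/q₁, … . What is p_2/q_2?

Using pₖ = aₖpₖ₋₁ + pₖ₋₂, qₖ = aₖqₖ₋₁ + qₖ₋₂ (with p₋₁=1, p₋₂=0, q₋₁=0, q₋₂=1):
  k=0: a=2, p=2, q=1
  k=1: a=3, p=7, q=3
  k=2: a=3, p=23, q=10

23/10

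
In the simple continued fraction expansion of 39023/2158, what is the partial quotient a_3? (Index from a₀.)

39023 = 18·2158 + 179   →  a_0 = 18
2158 = 12·179 + 10   →  a_1 = 12
179 = 17·10 + 9   →  a_2 = 17
10 = 1·9 + 1   →  a_3 = 1

1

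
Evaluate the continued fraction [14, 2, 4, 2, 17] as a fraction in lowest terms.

5043/349

Using pₖ = aₖpₖ₋₁ + pₖ₋₂ and qₖ = aₖqₖ₋₁ + qₖ₋₂:
  k=0: a=14, p=14, q=1
  k=1: a=2, p=29, q=2
  k=2: a=4, p=130, q=9
  k=3: a=2, p=289, q=20
  k=4: a=17, p=5043, q=349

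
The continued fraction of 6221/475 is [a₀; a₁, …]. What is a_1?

10

6221 = 13·475 + 46   →  a_0 = 13
475 = 10·46 + 15   →  a_1 = 10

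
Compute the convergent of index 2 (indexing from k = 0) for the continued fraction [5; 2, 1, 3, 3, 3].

16/3

Using pₖ = aₖpₖ₋₁ + pₖ₋₂, qₖ = aₖqₖ₋₁ + qₖ₋₂ (with p₋₁=1, p₋₂=0, q₋₁=0, q₋₂=1):
  k=0: a=5, p=5, q=1
  k=1: a=2, p=11, q=2
  k=2: a=1, p=16, q=3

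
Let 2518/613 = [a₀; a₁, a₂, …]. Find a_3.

2

2518 = 4·613 + 66   →  a_0 = 4
613 = 9·66 + 19   →  a_1 = 9
66 = 3·19 + 9   →  a_2 = 3
19 = 2·9 + 1   →  a_3 = 2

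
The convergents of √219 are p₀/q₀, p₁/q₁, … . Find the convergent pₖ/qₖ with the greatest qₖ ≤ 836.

10951/740

√219 = [14; 1, 3, 1, 28, …] (period length 4).
Convergents:
  p_0/q_0 = 14/1
  p_1/q_1 = 15/1
  p_2/q_2 = 59/4
  p_3/q_3 = 74/5
  p_4/q_4 = 2131/144
  p_5/q_5 = 2205/149
  p_6/q_6 = 8746/591
  p_7/q_7 = 10951/740
  p_8/q_8 = 315374/21311
q_7 = 740 ≤ 836 < 21311 = q_8, so the answer is 10951/740.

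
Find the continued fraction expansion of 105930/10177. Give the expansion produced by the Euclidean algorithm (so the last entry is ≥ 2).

105930 = 10×10177 + 4160
10177 = 2×4160 + 1857
4160 = 2×1857 + 446
1857 = 4×446 + 73
446 = 6×73 + 8
73 = 9×8 + 1
8 = 8×1 + 0  (stop)
So 105930/10177 = [10; 2, 2, 4, 6, 9, 8].

[10; 2, 2, 4, 6, 9, 8]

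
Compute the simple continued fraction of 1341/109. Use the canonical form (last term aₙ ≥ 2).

1341 = 12·109 + 33
109 = 3·33 + 10
33 = 3·10 + 3
10 = 3·3 + 1
3 = 3·1 + 0  (stop)
So 1341/109 = [12; 3, 3, 3, 3].

[12; 3, 3, 3, 3]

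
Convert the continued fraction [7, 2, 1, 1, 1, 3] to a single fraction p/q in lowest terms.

Fold from the inside: start with 3/1.
  1 + 1/3 = 4/3
  1 + 3/4 = 7/4
  1 + 4/7 = 11/7
  2 + 7/11 = 29/11
  7 + 11/29 = 214/29

214/29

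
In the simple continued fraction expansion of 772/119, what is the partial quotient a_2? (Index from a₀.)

19

772 = 6·119 + 58   →  a_0 = 6
119 = 2·58 + 3   →  a_1 = 2
58 = 19·3 + 1   →  a_2 = 19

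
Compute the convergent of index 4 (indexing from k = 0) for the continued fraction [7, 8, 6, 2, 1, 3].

1104/155

Using pₖ = aₖpₖ₋₁ + pₖ₋₂, qₖ = aₖqₖ₋₁ + qₖ₋₂ (with p₋₁=1, p₋₂=0, q₋₁=0, q₋₂=1):
  k=0: a=7, p=7, q=1
  k=1: a=8, p=57, q=8
  k=2: a=6, p=349, q=49
  k=3: a=2, p=755, q=106
  k=4: a=1, p=1104, q=155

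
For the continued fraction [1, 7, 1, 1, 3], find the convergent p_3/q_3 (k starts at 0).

Using pₖ = aₖpₖ₋₁ + pₖ₋₂, qₖ = aₖqₖ₋₁ + qₖ₋₂ (with p₋₁=1, p₋₂=0, q₋₁=0, q₋₂=1):
  k=0: a=1, p=1, q=1
  k=1: a=7, p=8, q=7
  k=2: a=1, p=9, q=8
  k=3: a=1, p=17, q=15

17/15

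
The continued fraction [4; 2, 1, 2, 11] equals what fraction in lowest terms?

398/91

Using pₖ = aₖpₖ₋₁ + pₖ₋₂ and qₖ = aₖqₖ₋₁ + qₖ₋₂:
  k=0: a=4, p=4, q=1
  k=1: a=2, p=9, q=2
  k=2: a=1, p=13, q=3
  k=3: a=2, p=35, q=8
  k=4: a=11, p=398, q=91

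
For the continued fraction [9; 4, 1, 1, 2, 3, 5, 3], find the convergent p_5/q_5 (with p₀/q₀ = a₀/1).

Using pₖ = aₖpₖ₋₁ + pₖ₋₂, qₖ = aₖqₖ₋₁ + qₖ₋₂ (with p₋₁=1, p₋₂=0, q₋₁=0, q₋₂=1):
  k=0: a=9, p=9, q=1
  k=1: a=4, p=37, q=4
  k=2: a=1, p=46, q=5
  k=3: a=1, p=83, q=9
  k=4: a=2, p=212, q=23
  k=5: a=3, p=719, q=78

719/78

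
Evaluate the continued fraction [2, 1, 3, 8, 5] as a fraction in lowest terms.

466/169

Fold from the inside: start with 5/1.
  8 + 1/5 = 41/5
  3 + 5/41 = 128/41
  1 + 41/128 = 169/128
  2 + 128/169 = 466/169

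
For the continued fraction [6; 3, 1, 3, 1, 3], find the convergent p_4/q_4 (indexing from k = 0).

119/19

Using pₖ = aₖpₖ₋₁ + pₖ₋₂, qₖ = aₖqₖ₋₁ + qₖ₋₂ (with p₋₁=1, p₋₂=0, q₋₁=0, q₋₂=1):
  k=0: a=6, p=6, q=1
  k=1: a=3, p=19, q=3
  k=2: a=1, p=25, q=4
  k=3: a=3, p=94, q=15
  k=4: a=1, p=119, q=19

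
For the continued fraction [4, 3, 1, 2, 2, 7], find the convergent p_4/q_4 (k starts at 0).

111/26

Using pₖ = aₖpₖ₋₁ + pₖ₋₂, qₖ = aₖqₖ₋₁ + qₖ₋₂ (with p₋₁=1, p₋₂=0, q₋₁=0, q₋₂=1):
  k=0: a=4, p=4, q=1
  k=1: a=3, p=13, q=3
  k=2: a=1, p=17, q=4
  k=3: a=2, p=47, q=11
  k=4: a=2, p=111, q=26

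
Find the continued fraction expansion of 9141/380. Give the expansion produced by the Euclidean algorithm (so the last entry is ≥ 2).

9141 = 24×380 + 21
380 = 18×21 + 2
21 = 10×2 + 1
2 = 2×1 + 0  (stop)
So 9141/380 = [24; 18, 10, 2].

[24; 18, 10, 2]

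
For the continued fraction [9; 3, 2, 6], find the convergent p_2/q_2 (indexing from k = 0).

65/7

Using pₖ = aₖpₖ₋₁ + pₖ₋₂, qₖ = aₖqₖ₋₁ + qₖ₋₂ (with p₋₁=1, p₋₂=0, q₋₁=0, q₋₂=1):
  k=0: a=9, p=9, q=1
  k=1: a=3, p=28, q=3
  k=2: a=2, p=65, q=7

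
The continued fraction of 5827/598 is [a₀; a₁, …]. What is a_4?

9

5827 = 9·598 + 445   →  a_0 = 9
598 = 1·445 + 153   →  a_1 = 1
445 = 2·153 + 139   →  a_2 = 2
153 = 1·139 + 14   →  a_3 = 1
139 = 9·14 + 13   →  a_4 = 9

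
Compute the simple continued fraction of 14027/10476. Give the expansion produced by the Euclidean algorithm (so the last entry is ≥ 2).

[1; 2, 1, 19, 16, 11]

14027 = 1*10476 + 3551
10476 = 2*3551 + 3374
3551 = 1*3374 + 177
3374 = 19*177 + 11
177 = 16*11 + 1
11 = 11*1 + 0  (stop)
So 14027/10476 = [1; 2, 1, 19, 16, 11].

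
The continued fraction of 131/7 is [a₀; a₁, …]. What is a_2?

131 = 18·7 + 5   →  a_0 = 18
7 = 1·5 + 2   →  a_1 = 1
5 = 2·2 + 1   →  a_2 = 2

2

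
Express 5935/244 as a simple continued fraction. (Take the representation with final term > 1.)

5935 = 24*244 + 79
244 = 3*79 + 7
79 = 11*7 + 2
7 = 3*2 + 1
2 = 2*1 + 0  (stop)
So 5935/244 = [24; 3, 11, 3, 2].

[24; 3, 11, 3, 2]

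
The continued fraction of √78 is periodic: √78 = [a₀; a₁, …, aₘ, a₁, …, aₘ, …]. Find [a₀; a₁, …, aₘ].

a₀ = ⌊√78⌋ = 8.
With m₀=0, d₀=1 and mₖ₊₁ = dₖaₖ − mₖ, dₖ₊₁ = (n − mₖ₊₁²)/dₖ, aₖ₊₁ = ⌊(a₀+mₖ₊₁)/dₖ₊₁⌋:
  k=1: m=8, d=14, a=1
  k=2: m=6, d=3, a=4
  k=3: m=6, d=14, a=1
  k=4: m=8, d=1, a=16
d=1 and a=2a₀=16 at k=4, so the next step gives (m, d) = (8, 14) again — its k=1 value — and the period has length 4.

[8; 1, 4, 1, 16]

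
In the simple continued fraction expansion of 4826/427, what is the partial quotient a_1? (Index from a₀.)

4826 = 11·427 + 129   →  a_0 = 11
427 = 3·129 + 40   →  a_1 = 3

3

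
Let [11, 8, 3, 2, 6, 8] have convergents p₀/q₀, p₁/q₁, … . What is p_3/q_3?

Using pₖ = aₖpₖ₋₁ + pₖ₋₂, qₖ = aₖqₖ₋₁ + qₖ₋₂ (with p₋₁=1, p₋₂=0, q₋₁=0, q₋₂=1):
  k=0: a=11, p=11, q=1
  k=1: a=8, p=89, q=8
  k=2: a=3, p=278, q=25
  k=3: a=2, p=645, q=58

645/58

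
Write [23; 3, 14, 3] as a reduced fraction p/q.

Using pₖ = aₖpₖ₋₁ + pₖ₋₂ and qₖ = aₖqₖ₋₁ + qₖ₋₂:
  k=0: a=23, p=23, q=1
  k=1: a=3, p=70, q=3
  k=2: a=14, p=1003, q=43
  k=3: a=3, p=3079, q=132

3079/132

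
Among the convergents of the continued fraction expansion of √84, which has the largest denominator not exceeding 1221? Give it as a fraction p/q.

√84 = [9; 6, 18, …] (period length 2).
Convergents:
  p_0/q_0 = 9/1
  p_1/q_1 = 55/6
  p_2/q_2 = 999/109
  p_3/q_3 = 6049/660
  p_4/q_4 = 109881/11989
q_3 = 660 ≤ 1221 < 11989 = q_4, so the answer is 6049/660.

6049/660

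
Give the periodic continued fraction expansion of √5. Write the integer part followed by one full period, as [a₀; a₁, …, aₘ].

[2; 4]

a₀ = ⌊√5⌋ = 2.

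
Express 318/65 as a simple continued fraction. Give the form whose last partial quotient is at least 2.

318 = 4×65 + 58
65 = 1×58 + 7
58 = 8×7 + 2
7 = 3×2 + 1
2 = 2×1 + 0  (stop)
So 318/65 = [4; 1, 8, 3, 2].

[4; 1, 8, 3, 2]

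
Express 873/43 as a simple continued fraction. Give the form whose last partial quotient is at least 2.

873 = 20·43 + 13
43 = 3·13 + 4
13 = 3·4 + 1
4 = 4·1 + 0  (stop)
So 873/43 = [20; 3, 3, 4].

[20; 3, 3, 4]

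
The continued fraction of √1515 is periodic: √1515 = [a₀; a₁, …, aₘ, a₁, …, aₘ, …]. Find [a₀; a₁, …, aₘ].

[38; 1, 11, 1, 76]

a₀ = ⌊√1515⌋ = 38.
With m₀=0, d₀=1 and mₖ₊₁ = dₖaₖ − mₖ, dₖ₊₁ = (n − mₖ₊₁²)/dₖ, aₖ₊₁ = ⌊(a₀+mₖ₊₁)/dₖ₊₁⌋:
  k=1: m=38, d=71, a=1
  k=2: m=33, d=6, a=11
  k=3: m=33, d=71, a=1
  k=4: m=38, d=1, a=76
d=1 and a=2a₀=76 at k=4, so the next step gives (m, d) = (38, 71) again — its k=1 value — and the period has length 4.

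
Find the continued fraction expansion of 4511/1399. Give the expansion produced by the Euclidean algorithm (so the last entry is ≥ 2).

4511 = 3·1399 + 314
1399 = 4·314 + 143
314 = 2·143 + 28
143 = 5·28 + 3
28 = 9·3 + 1
3 = 3·1 + 0  (stop)
So 4511/1399 = [3; 4, 2, 5, 9, 3].

[3; 4, 2, 5, 9, 3]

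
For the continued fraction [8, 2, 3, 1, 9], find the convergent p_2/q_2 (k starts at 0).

Using pₖ = aₖpₖ₋₁ + pₖ₋₂, qₖ = aₖqₖ₋₁ + qₖ₋₂ (with p₋₁=1, p₋₂=0, q₋₁=0, q₋₂=1):
  k=0: a=8, p=8, q=1
  k=1: a=2, p=17, q=2
  k=2: a=3, p=59, q=7

59/7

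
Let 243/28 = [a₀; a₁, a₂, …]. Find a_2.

243 = 8·28 + 19   →  a_0 = 8
28 = 1·19 + 9   →  a_1 = 1
19 = 2·9 + 1   →  a_2 = 2

2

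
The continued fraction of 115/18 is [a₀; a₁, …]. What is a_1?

115 = 6·18 + 7   →  a_0 = 6
18 = 2·7 + 4   →  a_1 = 2

2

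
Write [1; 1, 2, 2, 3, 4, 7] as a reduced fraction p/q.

1273/745

Fold from the inside: start with 7/1.
  4 + 1/7 = 29/7
  3 + 7/29 = 94/29
  2 + 29/94 = 217/94
  2 + 94/217 = 528/217
  1 + 217/528 = 745/528
  1 + 528/745 = 1273/745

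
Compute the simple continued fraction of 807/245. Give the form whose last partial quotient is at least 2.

[3; 3, 2, 2, 14]

807 = 3·245 + 72
245 = 3·72 + 29
72 = 2·29 + 14
29 = 2·14 + 1
14 = 14·1 + 0  (stop)
So 807/245 = [3; 3, 2, 2, 14].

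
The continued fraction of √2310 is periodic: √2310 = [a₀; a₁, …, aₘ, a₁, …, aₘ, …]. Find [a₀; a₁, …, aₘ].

a₀ = ⌊√2310⌋ = 48.
With m₀=0, d₀=1 and mₖ₊₁ = dₖaₖ − mₖ, dₖ₊₁ = (n − mₖ₊₁²)/dₖ, aₖ₊₁ = ⌊(a₀+mₖ₊₁)/dₖ₊₁⌋:
  k=1: m=48, d=6, a=16
  k=2: m=48, d=1, a=96
d=1 and a=2a₀=96 at k=2, so the next step gives (m, d) = (48, 6) again — its k=1 value — and the period has length 2.

[48; 16, 96]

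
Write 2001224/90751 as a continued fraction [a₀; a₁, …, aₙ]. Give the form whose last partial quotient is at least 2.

[22; 19, 3, 3, 19, 3, 2, 3]

2001224 = 22*90751 + 4702
90751 = 19*4702 + 1413
4702 = 3*1413 + 463
1413 = 3*463 + 24
463 = 19*24 + 7
24 = 3*7 + 3
7 = 2*3 + 1
3 = 3*1 + 0  (stop)
So 2001224/90751 = [22; 19, 3, 3, 19, 3, 2, 3].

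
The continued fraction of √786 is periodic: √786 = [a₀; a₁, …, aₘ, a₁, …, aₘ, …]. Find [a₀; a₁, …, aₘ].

a₀ = ⌊√786⌋ = 28.
With m₀=0, d₀=1 and mₖ₊₁ = dₖaₖ − mₖ, dₖ₊₁ = (n − mₖ₊₁²)/dₖ, aₖ₊₁ = ⌊(a₀+mₖ₊₁)/dₖ₊₁⌋:
  k=1: m=28, d=2, a=28
  k=2: m=28, d=1, a=56
d=1 and a=2a₀=56 at k=2, so the next step gives (m, d) = (28, 2) again — its k=1 value — and the period has length 2.

[28; 28, 56]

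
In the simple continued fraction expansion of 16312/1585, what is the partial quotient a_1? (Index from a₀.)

3

16312 = 10·1585 + 462   →  a_0 = 10
1585 = 3·462 + 199   →  a_1 = 3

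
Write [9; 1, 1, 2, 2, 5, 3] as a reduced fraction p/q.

Using pₖ = aₖpₖ₋₁ + pₖ₋₂ and qₖ = aₖqₖ₋₁ + qₖ₋₂:
  k=0: a=9, p=9, q=1
  k=1: a=1, p=10, q=1
  k=2: a=1, p=19, q=2
  k=3: a=2, p=48, q=5
  k=4: a=2, p=115, q=12
  k=5: a=5, p=623, q=65
  k=6: a=3, p=1984, q=207

1984/207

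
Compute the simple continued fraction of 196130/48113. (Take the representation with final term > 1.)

[4; 13, 12, 3, 3, 9, 1, 2]

196130 = 4·48113 + 3678
48113 = 13·3678 + 299
3678 = 12·299 + 90
299 = 3·90 + 29
90 = 3·29 + 3
29 = 9·3 + 2
3 = 1·2 + 1
2 = 2·1 + 0  (stop)
So 196130/48113 = [4; 13, 12, 3, 3, 9, 1, 2].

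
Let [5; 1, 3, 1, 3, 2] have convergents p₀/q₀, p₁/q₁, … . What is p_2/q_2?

23/4

Using pₖ = aₖpₖ₋₁ + pₖ₋₂, qₖ = aₖqₖ₋₁ + qₖ₋₂ (with p₋₁=1, p₋₂=0, q₋₁=0, q₋₂=1):
  k=0: a=5, p=5, q=1
  k=1: a=1, p=6, q=1
  k=2: a=3, p=23, q=4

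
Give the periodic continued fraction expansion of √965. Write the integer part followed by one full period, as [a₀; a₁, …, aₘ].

[31; 15, 1, 1, 15, 62]

a₀ = ⌊√965⌋ = 31.
With m₀=0, d₀=1 and mₖ₊₁ = dₖaₖ − mₖ, dₖ₊₁ = (n − mₖ₊₁²)/dₖ, aₖ₊₁ = ⌊(a₀+mₖ₊₁)/dₖ₊₁⌋:
  k=1: m=31, d=4, a=15
  k=2: m=29, d=31, a=1
  k=3: m=2, d=31, a=1
  k=4: m=29, d=4, a=15
  k=5: m=31, d=1, a=62
d=1 and a=2a₀=62 at k=5, so the next step gives (m, d) = (31, 4) again — its k=1 value — and the period has length 5.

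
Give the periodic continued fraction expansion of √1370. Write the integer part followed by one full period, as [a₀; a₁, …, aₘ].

a₀ = ⌊√1370⌋ = 37.

[37; 74]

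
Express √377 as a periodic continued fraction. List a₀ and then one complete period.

[19; 2, 2, 2, 38]

a₀ = ⌊√377⌋ = 19.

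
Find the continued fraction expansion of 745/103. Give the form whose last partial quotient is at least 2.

745 = 7×103 + 24
103 = 4×24 + 7
24 = 3×7 + 3
7 = 2×3 + 1
3 = 3×1 + 0  (stop)
So 745/103 = [7; 4, 3, 2, 3].

[7; 4, 3, 2, 3]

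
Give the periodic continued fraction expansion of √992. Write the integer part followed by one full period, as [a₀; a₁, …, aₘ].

[31; 2, 62]

a₀ = ⌊√992⌋ = 31.
With m₀=0, d₀=1 and mₖ₊₁ = dₖaₖ − mₖ, dₖ₊₁ = (n − mₖ₊₁²)/dₖ, aₖ₊₁ = ⌊(a₀+mₖ₊₁)/dₖ₊₁⌋:
  k=1: m=31, d=31, a=2
  k=2: m=31, d=1, a=62
d=1 and a=2a₀=62 at k=2, so the next step gives (m, d) = (31, 31) again — its k=1 value — and the period has length 2.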